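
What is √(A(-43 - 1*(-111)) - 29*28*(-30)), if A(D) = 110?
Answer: √24470 ≈ 156.43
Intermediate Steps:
√(A(-43 - 1*(-111)) - 29*28*(-30)) = √(110 - 29*28*(-30)) = √(110 - 812*(-30)) = √(110 + 24360) = √24470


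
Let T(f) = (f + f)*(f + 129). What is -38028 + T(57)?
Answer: -16824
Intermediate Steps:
T(f) = 2*f*(129 + f) (T(f) = (2*f)*(129 + f) = 2*f*(129 + f))
-38028 + T(57) = -38028 + 2*57*(129 + 57) = -38028 + 2*57*186 = -38028 + 21204 = -16824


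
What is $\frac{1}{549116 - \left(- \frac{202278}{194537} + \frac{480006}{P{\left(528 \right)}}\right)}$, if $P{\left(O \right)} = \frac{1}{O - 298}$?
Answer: $- \frac{194537}{21370329679490} \approx -9.1031 \cdot 10^{-9}$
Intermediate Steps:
$P{\left(O \right)} = \frac{1}{-298 + O}$
$\frac{1}{549116 - \left(- \frac{202278}{194537} + \frac{480006}{P{\left(528 \right)}}\right)} = \frac{1}{549116 - \left(110401380 - \frac{202278}{194537}\right)} = \frac{1}{549116 - \left(- \frac{202278}{194537} + \frac{480006}{\frac{1}{230}}\right)} = \frac{1}{549116 + \left(- 480006 \frac{1}{\frac{1}{230}} + \frac{202278}{194537}\right)} = \frac{1}{549116 + \left(\left(-480006\right) 230 + \frac{202278}{194537}\right)} = \frac{1}{549116 + \left(-110401380 + \frac{202278}{194537}\right)} = \frac{1}{549116 - \frac{21477153058782}{194537}} = \frac{1}{- \frac{21370329679490}{194537}} = - \frac{194537}{21370329679490}$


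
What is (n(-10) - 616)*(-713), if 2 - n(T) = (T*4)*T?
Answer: 722982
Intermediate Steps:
n(T) = 2 - 4*T² (n(T) = 2 - T*4*T = 2 - 4*T*T = 2 - 4*T²)
(n(-10) - 616)*(-713) = ((2 - 4*(-10)²) - 616)*(-713) = ((2 - 4*100) - 616)*(-713) = ((2 - 400) - 616)*(-713) = (-398 - 616)*(-713) = -1014*(-713) = 722982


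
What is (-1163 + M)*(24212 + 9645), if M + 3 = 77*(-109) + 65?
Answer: -321438358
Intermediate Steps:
M = -8331 (M = -3 + (77*(-109) + 65) = -3 + (-8393 + 65) = -3 - 8328 = -8331)
(-1163 + M)*(24212 + 9645) = (-1163 - 8331)*(24212 + 9645) = -9494*33857 = -321438358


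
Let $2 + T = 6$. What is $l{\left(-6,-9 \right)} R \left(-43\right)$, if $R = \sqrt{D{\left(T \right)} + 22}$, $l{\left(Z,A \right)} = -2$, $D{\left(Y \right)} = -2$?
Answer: $172 \sqrt{5} \approx 384.6$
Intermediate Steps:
$T = 4$ ($T = -2 + 6 = 4$)
$R = 2 \sqrt{5}$ ($R = \sqrt{-2 + 22} = \sqrt{20} = 2 \sqrt{5} \approx 4.4721$)
$l{\left(-6,-9 \right)} R \left(-43\right) = - 2 \cdot 2 \sqrt{5} \left(-43\right) = - 4 \sqrt{5} \left(-43\right) = 172 \sqrt{5}$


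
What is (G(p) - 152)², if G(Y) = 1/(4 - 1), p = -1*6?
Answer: 207025/9 ≈ 23003.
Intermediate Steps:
p = -6
G(Y) = ⅓ (G(Y) = 1/3 = ⅓)
(G(p) - 152)² = (⅓ - 152)² = (-455/3)² = 207025/9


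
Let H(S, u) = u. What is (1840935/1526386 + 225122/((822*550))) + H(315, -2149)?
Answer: -185225512362101/86259888825 ≈ -2147.3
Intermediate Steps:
(1840935/1526386 + 225122/((822*550))) + H(315, -2149) = (1840935/1526386 + 225122/((822*550))) - 2149 = (1840935*(1/1526386) + 225122/452100) - 2149 = (1840935/1526386 + 225122*(1/452100)) - 2149 = (1840935/1526386 + 112561/226050) - 2149 = 146988722824/86259888825 - 2149 = -185225512362101/86259888825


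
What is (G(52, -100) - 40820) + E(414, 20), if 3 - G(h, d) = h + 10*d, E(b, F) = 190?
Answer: -39679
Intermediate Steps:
G(h, d) = 3 - h - 10*d (G(h, d) = 3 - (h + 10*d) = 3 + (-h - 10*d) = 3 - h - 10*d)
(G(52, -100) - 40820) + E(414, 20) = ((3 - 1*52 - 10*(-100)) - 40820) + 190 = ((3 - 52 + 1000) - 40820) + 190 = (951 - 40820) + 190 = -39869 + 190 = -39679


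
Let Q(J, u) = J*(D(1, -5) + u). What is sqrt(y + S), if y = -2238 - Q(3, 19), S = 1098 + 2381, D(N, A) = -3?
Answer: sqrt(1193) ≈ 34.540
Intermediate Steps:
S = 3479
Q(J, u) = J*(-3 + u)
y = -2286 (y = -2238 - 3*(-3 + 19) = -2238 - 3*16 = -2238 - 1*48 = -2238 - 48 = -2286)
sqrt(y + S) = sqrt(-2286 + 3479) = sqrt(1193)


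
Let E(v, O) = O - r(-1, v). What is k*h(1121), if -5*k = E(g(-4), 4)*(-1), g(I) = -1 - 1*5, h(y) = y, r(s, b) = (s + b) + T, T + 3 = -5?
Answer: 21299/5 ≈ 4259.8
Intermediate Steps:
T = -8 (T = -3 - 5 = -8)
r(s, b) = -8 + b + s (r(s, b) = (s + b) - 8 = (b + s) - 8 = -8 + b + s)
g(I) = -6 (g(I) = -1 - 5 = -6)
E(v, O) = 9 + O - v (E(v, O) = O - (-8 + v - 1) = O - (-9 + v) = O + (9 - v) = 9 + O - v)
k = 19/5 (k = -(9 + 4 - 1*(-6))*(-1)/5 = -(9 + 4 + 6)*(-1)/5 = -19*(-1)/5 = -⅕*(-19) = 19/5 ≈ 3.8000)
k*h(1121) = (19/5)*1121 = 21299/5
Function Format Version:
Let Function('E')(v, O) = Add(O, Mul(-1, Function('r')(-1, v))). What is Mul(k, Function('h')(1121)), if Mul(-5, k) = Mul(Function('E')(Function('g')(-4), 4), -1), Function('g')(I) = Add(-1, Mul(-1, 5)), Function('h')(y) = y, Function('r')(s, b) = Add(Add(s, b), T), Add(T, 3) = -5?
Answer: Rational(21299, 5) ≈ 4259.8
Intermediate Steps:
T = -8 (T = Add(-3, -5) = -8)
Function('r')(s, b) = Add(-8, b, s) (Function('r')(s, b) = Add(Add(s, b), -8) = Add(Add(b, s), -8) = Add(-8, b, s))
Function('g')(I) = -6 (Function('g')(I) = Add(-1, -5) = -6)
Function('E')(v, O) = Add(9, O, Mul(-1, v)) (Function('E')(v, O) = Add(O, Mul(-1, Add(-8, v, -1))) = Add(O, Mul(-1, Add(-9, v))) = Add(O, Add(9, Mul(-1, v))) = Add(9, O, Mul(-1, v)))
k = Rational(19, 5) (k = Mul(Rational(-1, 5), Mul(Add(9, 4, Mul(-1, -6)), -1)) = Mul(Rational(-1, 5), Mul(Add(9, 4, 6), -1)) = Mul(Rational(-1, 5), Mul(19, -1)) = Mul(Rational(-1, 5), -19) = Rational(19, 5) ≈ 3.8000)
Mul(k, Function('h')(1121)) = Mul(Rational(19, 5), 1121) = Rational(21299, 5)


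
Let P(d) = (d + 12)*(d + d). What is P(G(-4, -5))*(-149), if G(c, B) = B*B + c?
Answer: -206514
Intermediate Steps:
G(c, B) = c + B² (G(c, B) = B² + c = c + B²)
P(d) = 2*d*(12 + d) (P(d) = (12 + d)*(2*d) = 2*d*(12 + d))
P(G(-4, -5))*(-149) = (2*(-4 + (-5)²)*(12 + (-4 + (-5)²)))*(-149) = (2*(-4 + 25)*(12 + (-4 + 25)))*(-149) = (2*21*(12 + 21))*(-149) = (2*21*33)*(-149) = 1386*(-149) = -206514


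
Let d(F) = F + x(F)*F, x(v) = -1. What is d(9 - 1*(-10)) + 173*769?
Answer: 133037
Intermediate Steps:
d(F) = 0 (d(F) = F - F = 0)
d(9 - 1*(-10)) + 173*769 = 0 + 173*769 = 0 + 133037 = 133037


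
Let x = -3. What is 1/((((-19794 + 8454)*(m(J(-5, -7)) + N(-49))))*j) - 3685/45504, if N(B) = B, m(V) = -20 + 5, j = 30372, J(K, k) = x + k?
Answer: -141020233121/1741379834880 ≈ -0.080982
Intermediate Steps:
J(K, k) = -3 + k
m(V) = -15
1/((((-19794 + 8454)*(m(J(-5, -7)) + N(-49))))*j) - 3685/45504 = 1/(((-19794 + 8454)*(-15 - 49))*30372) - 3685/45504 = (1/30372)/(-11340*(-64)) - 3685*1/45504 = (1/30372)/725760 - 3685/45504 = (1/725760)*(1/30372) - 3685/45504 = 1/22042782720 - 3685/45504 = -141020233121/1741379834880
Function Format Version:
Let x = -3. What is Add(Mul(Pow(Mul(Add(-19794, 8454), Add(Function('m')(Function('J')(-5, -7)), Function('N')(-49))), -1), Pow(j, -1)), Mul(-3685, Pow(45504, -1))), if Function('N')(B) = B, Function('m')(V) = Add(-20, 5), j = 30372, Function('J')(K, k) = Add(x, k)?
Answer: Rational(-141020233121, 1741379834880) ≈ -0.080982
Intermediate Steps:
Function('J')(K, k) = Add(-3, k)
Function('m')(V) = -15
Add(Mul(Pow(Mul(Add(-19794, 8454), Add(Function('m')(Function('J')(-5, -7)), Function('N')(-49))), -1), Pow(j, -1)), Mul(-3685, Pow(45504, -1))) = Add(Mul(Pow(Mul(Add(-19794, 8454), Add(-15, -49)), -1), Pow(30372, -1)), Mul(-3685, Pow(45504, -1))) = Add(Mul(Pow(Mul(-11340, -64), -1), Rational(1, 30372)), Mul(-3685, Rational(1, 45504))) = Add(Mul(Pow(725760, -1), Rational(1, 30372)), Rational(-3685, 45504)) = Add(Mul(Rational(1, 725760), Rational(1, 30372)), Rational(-3685, 45504)) = Add(Rational(1, 22042782720), Rational(-3685, 45504)) = Rational(-141020233121, 1741379834880)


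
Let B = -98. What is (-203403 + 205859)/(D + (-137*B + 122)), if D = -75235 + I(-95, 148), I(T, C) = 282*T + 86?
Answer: -2456/88391 ≈ -0.027786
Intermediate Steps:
I(T, C) = 86 + 282*T
D = -101939 (D = -75235 + (86 + 282*(-95)) = -75235 + (86 - 26790) = -75235 - 26704 = -101939)
(-203403 + 205859)/(D + (-137*B + 122)) = (-203403 + 205859)/(-101939 + (-137*(-98) + 122)) = 2456/(-101939 + (13426 + 122)) = 2456/(-101939 + 13548) = 2456/(-88391) = 2456*(-1/88391) = -2456/88391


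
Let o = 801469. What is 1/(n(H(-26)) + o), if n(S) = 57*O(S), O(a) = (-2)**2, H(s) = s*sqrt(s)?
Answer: 1/801697 ≈ 1.2474e-6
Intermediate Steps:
H(s) = s**(3/2)
O(a) = 4
n(S) = 228 (n(S) = 57*4 = 228)
1/(n(H(-26)) + o) = 1/(228 + 801469) = 1/801697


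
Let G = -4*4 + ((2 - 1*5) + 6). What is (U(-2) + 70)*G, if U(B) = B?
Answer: -884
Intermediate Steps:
G = -13 (G = -16 + ((2 - 5) + 6) = -16 + (-3 + 6) = -16 + 3 = -13)
(U(-2) + 70)*G = (-2 + 70)*(-13) = 68*(-13) = -884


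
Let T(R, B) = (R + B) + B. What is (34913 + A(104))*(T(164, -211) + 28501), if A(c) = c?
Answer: 988985131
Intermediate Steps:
T(R, B) = R + 2*B (T(R, B) = (B + R) + B = R + 2*B)
(34913 + A(104))*(T(164, -211) + 28501) = (34913 + 104)*((164 + 2*(-211)) + 28501) = 35017*((164 - 422) + 28501) = 35017*(-258 + 28501) = 35017*28243 = 988985131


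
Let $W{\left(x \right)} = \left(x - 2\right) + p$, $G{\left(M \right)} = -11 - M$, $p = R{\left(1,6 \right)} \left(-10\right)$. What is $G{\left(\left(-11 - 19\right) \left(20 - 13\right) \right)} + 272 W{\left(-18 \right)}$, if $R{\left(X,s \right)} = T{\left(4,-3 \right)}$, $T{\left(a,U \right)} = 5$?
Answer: $-18841$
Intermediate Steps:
$R{\left(X,s \right)} = 5$
$p = -50$ ($p = 5 \left(-10\right) = -50$)
$W{\left(x \right)} = -52 + x$ ($W{\left(x \right)} = \left(x - 2\right) - 50 = \left(-2 + x\right) - 50 = -52 + x$)
$G{\left(\left(-11 - 19\right) \left(20 - 13\right) \right)} + 272 W{\left(-18 \right)} = \left(-11 - \left(-11 - 19\right) \left(20 - 13\right)\right) + 272 \left(-52 - 18\right) = \left(-11 - \left(-30\right) 7\right) + 272 \left(-70\right) = \left(-11 - -210\right) - 19040 = \left(-11 + 210\right) - 19040 = 199 - 19040 = -18841$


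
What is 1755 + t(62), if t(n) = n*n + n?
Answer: 5661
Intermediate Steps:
t(n) = n + n**2 (t(n) = n**2 + n = n + n**2)
1755 + t(62) = 1755 + 62*(1 + 62) = 1755 + 62*63 = 1755 + 3906 = 5661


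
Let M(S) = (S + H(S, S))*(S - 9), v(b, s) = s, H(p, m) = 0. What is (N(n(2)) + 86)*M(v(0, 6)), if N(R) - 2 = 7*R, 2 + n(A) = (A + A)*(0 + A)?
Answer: -2340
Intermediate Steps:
n(A) = -2 + 2*A² (n(A) = -2 + (A + A)*(0 + A) = -2 + (2*A)*A = -2 + 2*A²)
N(R) = 2 + 7*R
M(S) = S*(-9 + S) (M(S) = (S + 0)*(S - 9) = S*(-9 + S))
(N(n(2)) + 86)*M(v(0, 6)) = ((2 + 7*(-2 + 2*2²)) + 86)*(6*(-9 + 6)) = ((2 + 7*(-2 + 2*4)) + 86)*(6*(-3)) = ((2 + 7*(-2 + 8)) + 86)*(-18) = ((2 + 7*6) + 86)*(-18) = ((2 + 42) + 86)*(-18) = (44 + 86)*(-18) = 130*(-18) = -2340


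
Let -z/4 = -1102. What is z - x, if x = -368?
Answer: 4776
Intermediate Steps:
z = 4408 (z = -4*(-1102) = 4408)
z - x = 4408 - 1*(-368) = 4408 + 368 = 4776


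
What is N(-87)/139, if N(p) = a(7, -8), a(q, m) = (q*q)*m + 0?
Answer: -392/139 ≈ -2.8201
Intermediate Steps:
a(q, m) = m*q² (a(q, m) = q²*m + 0 = m*q² + 0 = m*q²)
N(p) = -392 (N(p) = -8*7² = -8*49 = -392)
N(-87)/139 = -392/139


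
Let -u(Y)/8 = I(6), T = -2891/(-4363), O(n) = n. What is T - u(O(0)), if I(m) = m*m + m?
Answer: 1468859/4363 ≈ 336.66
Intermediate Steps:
I(m) = m + m**2 (I(m) = m**2 + m = m + m**2)
T = 2891/4363 (T = -2891*(-1/4363) = 2891/4363 ≈ 0.66262)
u(Y) = -336 (u(Y) = -48*(1 + 6) = -48*7 = -8*42 = -336)
T - u(O(0)) = 2891/4363 - 1*(-336) = 2891/4363 + 336 = 1468859/4363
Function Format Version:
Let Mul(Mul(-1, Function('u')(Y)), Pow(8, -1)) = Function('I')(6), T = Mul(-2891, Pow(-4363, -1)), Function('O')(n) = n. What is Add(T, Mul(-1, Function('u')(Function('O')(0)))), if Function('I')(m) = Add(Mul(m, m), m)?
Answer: Rational(1468859, 4363) ≈ 336.66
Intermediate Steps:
Function('I')(m) = Add(m, Pow(m, 2)) (Function('I')(m) = Add(Pow(m, 2), m) = Add(m, Pow(m, 2)))
T = Rational(2891, 4363) (T = Mul(-2891, Rational(-1, 4363)) = Rational(2891, 4363) ≈ 0.66262)
Function('u')(Y) = -336 (Function('u')(Y) = Mul(-8, Mul(6, Add(1, 6))) = Mul(-8, Mul(6, 7)) = Mul(-8, 42) = -336)
Add(T, Mul(-1, Function('u')(Function('O')(0)))) = Add(Rational(2891, 4363), Mul(-1, -336)) = Add(Rational(2891, 4363), 336) = Rational(1468859, 4363)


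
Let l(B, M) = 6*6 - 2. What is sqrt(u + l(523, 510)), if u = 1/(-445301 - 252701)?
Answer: sqrt(16565030230134)/698002 ≈ 5.8309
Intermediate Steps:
l(B, M) = 34 (l(B, M) = 36 - 2 = 34)
u = -1/698002 (u = 1/(-698002) = -1/698002 ≈ -1.4327e-6)
sqrt(u + l(523, 510)) = sqrt(-1/698002 + 34) = sqrt(23732067/698002) = sqrt(16565030230134)/698002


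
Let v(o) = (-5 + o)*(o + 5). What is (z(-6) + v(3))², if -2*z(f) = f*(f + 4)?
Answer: 484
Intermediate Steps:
z(f) = -f*(4 + f)/2 (z(f) = -f*(f + 4)/2 = -f*(4 + f)/2)
v(o) = (-5 + o)*(5 + o)
(z(-6) + v(3))² = (-½*(-6)*(4 - 6) + (-25 + 3²))² = (-½*(-6)*(-2) + (-25 + 9))² = (-6 - 16)² = (-22)² = 484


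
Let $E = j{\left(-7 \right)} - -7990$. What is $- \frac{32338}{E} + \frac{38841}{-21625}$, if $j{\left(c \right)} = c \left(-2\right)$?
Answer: $- \frac{21960709}{3762750} \approx -5.8363$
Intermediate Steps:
$j{\left(c \right)} = - 2 c$
$E = 8004$ ($E = \left(-2\right) \left(-7\right) - -7990 = 14 + 7990 = 8004$)
$- \frac{32338}{E} + \frac{38841}{-21625} = - \frac{32338}{8004} + \frac{38841}{-21625} = \left(-32338\right) \frac{1}{8004} + 38841 \left(- \frac{1}{21625}\right) = - \frac{703}{174} - \frac{38841}{21625} = - \frac{21960709}{3762750}$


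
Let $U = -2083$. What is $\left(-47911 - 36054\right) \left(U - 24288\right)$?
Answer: $2214241015$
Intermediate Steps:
$\left(-47911 - 36054\right) \left(U - 24288\right) = \left(-47911 - 36054\right) \left(-2083 - 24288\right) = \left(-47911 - 36054\right) \left(-26371\right) = \left(-83965\right) \left(-26371\right) = 2214241015$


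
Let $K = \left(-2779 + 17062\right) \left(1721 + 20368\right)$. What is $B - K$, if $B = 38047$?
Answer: $-315459140$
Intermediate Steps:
$K = 315497187$ ($K = 14283 \cdot 22089 = 315497187$)
$B - K = 38047 - 315497187 = -315459140$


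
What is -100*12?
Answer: -1200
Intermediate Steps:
-100*12 = -10*120 = -1200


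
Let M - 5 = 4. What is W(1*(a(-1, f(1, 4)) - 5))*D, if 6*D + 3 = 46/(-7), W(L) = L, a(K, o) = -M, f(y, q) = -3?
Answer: 67/3 ≈ 22.333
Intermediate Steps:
M = 9 (M = 5 + 4 = 9)
a(K, o) = -9 (a(K, o) = -1*9 = -9)
D = -67/42 (D = -½ + (46/(-7))/6 = -½ + (46*(-⅐))/6 = -½ + (⅙)*(-46/7) = -½ - 23/21 = -67/42 ≈ -1.5952)
W(1*(a(-1, f(1, 4)) - 5))*D = (1*(-9 - 5))*(-67/42) = (1*(-14))*(-67/42) = -14*(-67/42) = 67/3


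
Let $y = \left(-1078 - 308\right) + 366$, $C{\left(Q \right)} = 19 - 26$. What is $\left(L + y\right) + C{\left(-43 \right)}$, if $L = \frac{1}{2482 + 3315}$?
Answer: $- \frac{5953518}{5797} \approx -1027.0$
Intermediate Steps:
$L = \frac{1}{5797} \approx 0.0001725$
$C{\left(Q \right)} = -7$
$y = -1020$ ($y = -1386 + 366 = -1020$)
$\left(L + y\right) + C{\left(-43 \right)} = \left(\frac{1}{5797} - 1020\right) - 7 = - \frac{5912939}{5797} - 7 = - \frac{5953518}{5797}$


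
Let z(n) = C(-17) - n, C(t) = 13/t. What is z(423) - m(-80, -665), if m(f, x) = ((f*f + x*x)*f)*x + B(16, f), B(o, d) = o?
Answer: -405736457476/17 ≈ -2.3867e+10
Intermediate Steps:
z(n) = -13/17 - n (z(n) = 13/(-17) - n = 13*(-1/17) - n = -13/17 - n)
m(f, x) = 16 + f*x*(f² + x²) (m(f, x) = ((f*f + x*x)*f)*x + 16 = ((f² + x²)*f)*x + 16 = (f*(f² + x²))*x + 16 = f*x*(f² + x²) + 16 = 16 + f*x*(f² + x²))
z(423) - m(-80, -665) = (-13/17 - 1*423) - (16 - 80*(-665)³ - 665*(-80)³) = (-13/17 - 423) - (16 - 80*(-294079625) - 665*(-512000)) = -7204/17 - (16 + 23526370000 + 340480000) = -7204/17 - 1*23866850016 = -7204/17 - 23866850016 = -405736457476/17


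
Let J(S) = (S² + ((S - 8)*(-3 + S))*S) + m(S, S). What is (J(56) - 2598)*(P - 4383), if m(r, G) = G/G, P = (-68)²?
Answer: 34463723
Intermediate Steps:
P = 4624
m(r, G) = 1
J(S) = 1 + S² + S*(-8 + S)*(-3 + S) (J(S) = (S² + ((S - 8)*(-3 + S))*S) + 1 = (S² + ((-8 + S)*(-3 + S))*S) + 1 = (S² + S*(-8 + S)*(-3 + S)) + 1 = 1 + S² + S*(-8 + S)*(-3 + S))
(J(56) - 2598)*(P - 4383) = ((1 + 56³ - 10*56² + 24*56) - 2598)*(4624 - 4383) = ((1 + 175616 - 10*3136 + 1344) - 2598)*241 = ((1 + 175616 - 31360 + 1344) - 2598)*241 = (145601 - 2598)*241 = 143003*241 = 34463723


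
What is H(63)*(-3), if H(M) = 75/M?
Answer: -25/7 ≈ -3.5714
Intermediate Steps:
H(63)*(-3) = (75/63)*(-3) = (75*(1/63))*(-3) = (25/21)*(-3) = -25/7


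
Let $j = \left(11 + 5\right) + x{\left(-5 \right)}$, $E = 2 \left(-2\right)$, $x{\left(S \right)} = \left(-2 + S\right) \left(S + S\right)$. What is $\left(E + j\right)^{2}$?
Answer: $6724$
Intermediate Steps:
$x{\left(S \right)} = 2 S \left(-2 + S\right)$ ($x{\left(S \right)} = \left(-2 + S\right) 2 S = 2 S \left(-2 + S\right)$)
$E = -4$
$j = 86$ ($j = \left(11 + 5\right) + 2 \left(-5\right) \left(-2 - 5\right) = 16 + 2 \left(-5\right) \left(-7\right) = 16 + 70 = 86$)
$\left(E + j\right)^{2} = \left(-4 + 86\right)^{2} = 82^{2} = 6724$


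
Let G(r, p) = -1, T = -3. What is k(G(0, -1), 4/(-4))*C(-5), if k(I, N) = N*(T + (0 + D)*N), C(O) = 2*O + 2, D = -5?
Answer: 16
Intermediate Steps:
C(O) = 2 + 2*O
k(I, N) = N*(-3 - 5*N) (k(I, N) = N*(-3 + (0 - 5)*N) = N*(-3 - 5*N))
k(G(0, -1), 4/(-4))*C(-5) = (-4/(-4)*(3 + 5*(4/(-4))))*(2 + 2*(-5)) = (-4*(-1/4)*(3 + 5*(4*(-1/4))))*(2 - 10) = -1*(-1)*(3 + 5*(-1))*(-8) = -1*(-1)*(3 - 5)*(-8) = -1*(-1)*(-2)*(-8) = -2*(-8) = 16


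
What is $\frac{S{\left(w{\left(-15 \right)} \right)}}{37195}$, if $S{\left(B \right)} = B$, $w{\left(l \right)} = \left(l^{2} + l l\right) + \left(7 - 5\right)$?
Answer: $\frac{452}{37195} \approx 0.012152$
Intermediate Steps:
$w{\left(l \right)} = 2 + 2 l^{2}$ ($w{\left(l \right)} = \left(l^{2} + l^{2}\right) + \left(7 - 5\right) = 2 l^{2} + 2 = 2 + 2 l^{2}$)
$\frac{S{\left(w{\left(-15 \right)} \right)}}{37195} = \frac{2 + 2 \left(-15\right)^{2}}{37195} = \left(2 + 2 \cdot 225\right) \frac{1}{37195} = \left(2 + 450\right) \frac{1}{37195} = 452 \cdot \frac{1}{37195} = \frac{452}{37195}$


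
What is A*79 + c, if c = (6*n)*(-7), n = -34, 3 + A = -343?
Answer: -25906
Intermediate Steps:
A = -346 (A = -3 - 343 = -346)
c = 1428 (c = (6*(-34))*(-7) = -204*(-7) = 1428)
A*79 + c = -346*79 + 1428 = -27334 + 1428 = -25906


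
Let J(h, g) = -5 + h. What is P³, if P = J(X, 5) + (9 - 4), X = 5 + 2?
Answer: 343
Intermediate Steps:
X = 7
P = 7 (P = (-5 + 7) + (9 - 4) = 2 + 5 = 7)
P³ = 7³ = 343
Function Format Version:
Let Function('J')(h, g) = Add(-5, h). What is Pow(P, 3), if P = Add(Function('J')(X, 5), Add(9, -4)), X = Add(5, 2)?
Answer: 343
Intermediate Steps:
X = 7
P = 7 (P = Add(Add(-5, 7), Add(9, -4)) = Add(2, 5) = 7)
Pow(P, 3) = Pow(7, 3) = 343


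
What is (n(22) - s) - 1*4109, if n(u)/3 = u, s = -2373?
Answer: -1670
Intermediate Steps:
n(u) = 3*u
(n(22) - s) - 1*4109 = (3*22 - 1*(-2373)) - 1*4109 = (66 + 2373) - 4109 = 2439 - 4109 = -1670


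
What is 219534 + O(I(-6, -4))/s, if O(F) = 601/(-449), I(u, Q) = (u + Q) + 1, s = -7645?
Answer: 753573506671/3432605 ≈ 2.1953e+5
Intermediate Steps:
I(u, Q) = 1 + Q + u (I(u, Q) = (Q + u) + 1 = 1 + Q + u)
O(F) = -601/449 (O(F) = 601*(-1/449) = -601/449)
219534 + O(I(-6, -4))/s = 219534 - 601/449/(-7645) = 219534 - 601/449*(-1/7645) = 219534 + 601/3432605 = 753573506671/3432605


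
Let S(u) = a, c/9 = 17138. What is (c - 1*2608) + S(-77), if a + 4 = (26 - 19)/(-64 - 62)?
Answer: 2729339/18 ≈ 1.5163e+5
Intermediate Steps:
c = 154242 (c = 9*17138 = 154242)
a = -73/18 (a = -4 + (26 - 19)/(-64 - 62) = -4 + 7/(-126) = -4 + 7*(-1/126) = -4 - 1/18 = -73/18 ≈ -4.0556)
S(u) = -73/18
(c - 1*2608) + S(-77) = (154242 - 1*2608) - 73/18 = (154242 - 2608) - 73/18 = 151634 - 73/18 = 2729339/18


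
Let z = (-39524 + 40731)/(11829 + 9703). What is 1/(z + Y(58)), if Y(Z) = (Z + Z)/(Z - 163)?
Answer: -322980/338711 ≈ -0.95356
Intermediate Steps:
Y(Z) = 2*Z/(-163 + Z) (Y(Z) = (2*Z)/(-163 + Z) = 2*Z/(-163 + Z))
z = 1207/21532 ≈ 0.056056
1/(z + Y(58)) = 1/(1207/21532 + 2*58/(-163 + 58)) = 1/(1207/21532 + 2*58/(-105)) = 1/(1207/21532 + 2*58*(-1/105)) = 1/(1207/21532 - 116/105) = 1/(-338711/322980) = -322980/338711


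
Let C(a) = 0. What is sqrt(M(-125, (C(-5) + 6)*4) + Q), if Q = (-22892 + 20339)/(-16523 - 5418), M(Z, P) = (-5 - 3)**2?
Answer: sqrt(22546453)/593 ≈ 8.0073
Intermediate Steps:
M(Z, P) = 64 (M(Z, P) = (-8)**2 = 64)
Q = 69/593 (Q = -2553/(-21941) = -2553*(-1/21941) = 69/593 ≈ 0.11636)
sqrt(M(-125, (C(-5) + 6)*4) + Q) = sqrt(64 + 69/593) = sqrt(38021/593) = sqrt(22546453)/593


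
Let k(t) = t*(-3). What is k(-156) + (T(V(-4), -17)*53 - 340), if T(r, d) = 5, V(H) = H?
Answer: 393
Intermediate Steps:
k(t) = -3*t
k(-156) + (T(V(-4), -17)*53 - 340) = -3*(-156) + (5*53 - 340) = 468 + (265 - 340) = 468 - 75 = 393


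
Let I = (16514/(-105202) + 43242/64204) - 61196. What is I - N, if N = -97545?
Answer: 2668682415235/73417274 ≈ 36350.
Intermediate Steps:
I = -4492805577095/73417274 (I = (16514*(-1/105202) + 43242*(1/64204)) - 61196 = (-359/2287 + 21621/32102) - 61196 = 37922609/73417274 - 61196 = -4492805577095/73417274 ≈ -61196.)
I - N = -4492805577095/73417274 - 1*(-97545) = -4492805577095/73417274 + 97545 = 2668682415235/73417274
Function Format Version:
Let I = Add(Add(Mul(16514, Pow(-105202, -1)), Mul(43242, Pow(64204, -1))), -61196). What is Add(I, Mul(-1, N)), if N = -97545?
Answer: Rational(2668682415235, 73417274) ≈ 36350.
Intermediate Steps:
I = Rational(-4492805577095, 73417274) (I = Add(Add(Mul(16514, Rational(-1, 105202)), Mul(43242, Rational(1, 64204))), -61196) = Add(Add(Rational(-359, 2287), Rational(21621, 32102)), -61196) = Add(Rational(37922609, 73417274), -61196) = Rational(-4492805577095, 73417274) ≈ -61196.)
Add(I, Mul(-1, N)) = Add(Rational(-4492805577095, 73417274), Mul(-1, -97545)) = Add(Rational(-4492805577095, 73417274), 97545) = Rational(2668682415235, 73417274)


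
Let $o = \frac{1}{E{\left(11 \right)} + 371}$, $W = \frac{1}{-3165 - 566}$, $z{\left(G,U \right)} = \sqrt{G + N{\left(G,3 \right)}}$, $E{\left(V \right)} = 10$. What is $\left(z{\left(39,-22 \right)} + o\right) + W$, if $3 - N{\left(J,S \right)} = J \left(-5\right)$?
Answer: $\frac{3350}{1421511} + \sqrt{237} \approx 15.397$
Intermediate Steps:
$N{\left(J,S \right)} = 3 + 5 J$ ($N{\left(J,S \right)} = 3 - J \left(-5\right) = 3 - - 5 J = 3 + 5 J$)
$z{\left(G,U \right)} = \sqrt{3 + 6 G}$ ($z{\left(G,U \right)} = \sqrt{G + \left(3 + 5 G\right)} = \sqrt{3 + 6 G}$)
$W = - \frac{1}{3731}$ ($W = \frac{1}{-3731} = - \frac{1}{3731} \approx -0.00026802$)
$o = \frac{1}{381}$ ($o = \frac{1}{10 + 371} = \frac{1}{381} \approx 0.0026247$)
$\left(z{\left(39,-22 \right)} + o\right) + W = \left(\sqrt{3 + 6 \cdot 39} + \frac{1}{381}\right) - \frac{1}{3731} = \left(\sqrt{3 + 234} + \frac{1}{381}\right) - \frac{1}{3731} = \left(\sqrt{237} + \frac{1}{381}\right) - \frac{1}{3731} = \left(\frac{1}{381} + \sqrt{237}\right) - \frac{1}{3731} = \frac{3350}{1421511} + \sqrt{237}$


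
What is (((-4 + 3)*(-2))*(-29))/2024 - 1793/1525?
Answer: -1858741/1543300 ≈ -1.2044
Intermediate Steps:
(((-4 + 3)*(-2))*(-29))/2024 - 1793/1525 = (-1*(-2)*(-29))*(1/2024) - 1793*1/1525 = (2*(-29))*(1/2024) - 1793/1525 = -58*1/2024 - 1793/1525 = -29/1012 - 1793/1525 = -1858741/1543300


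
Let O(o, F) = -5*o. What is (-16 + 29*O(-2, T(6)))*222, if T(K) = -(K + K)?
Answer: 60828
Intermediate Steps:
T(K) = -2*K
(-16 + 29*O(-2, T(6)))*222 = (-16 + 29*(-5*(-2)))*222 = (-16 + 29*10)*222 = (-16 + 290)*222 = 274*222 = 60828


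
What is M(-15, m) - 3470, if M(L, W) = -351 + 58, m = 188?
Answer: -3763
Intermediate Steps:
M(L, W) = -293
M(-15, m) - 3470 = -293 - 3470 = -3763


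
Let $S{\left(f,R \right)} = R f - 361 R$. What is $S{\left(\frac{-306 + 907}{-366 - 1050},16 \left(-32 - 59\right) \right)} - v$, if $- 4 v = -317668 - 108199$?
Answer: $\frac{297195197}{708} \approx 4.1977 \cdot 10^{5}$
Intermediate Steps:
$S{\left(f,R \right)} = - 361 R + R f$
$v = \frac{425867}{4}$ ($v = - \frac{-317668 - 108199}{4} = \left(- \frac{1}{4}\right) \left(-425867\right) = \frac{425867}{4} \approx 1.0647 \cdot 10^{5}$)
$S{\left(\frac{-306 + 907}{-366 - 1050},16 \left(-32 - 59\right) \right)} - v = 16 \left(-32 - 59\right) \left(-361 + \frac{-306 + 907}{-366 - 1050}\right) - \frac{425867}{4} = 16 \left(-32 - 59\right) \left(-361 + \frac{601}{-1416}\right) - \frac{425867}{4} = 16 \left(-91\right) \left(-361 + 601 \left(- \frac{1}{1416}\right)\right) - \frac{425867}{4} = - 1456 \left(-361 - \frac{601}{1416}\right) - \frac{425867}{4} = \left(-1456\right) \left(- \frac{511777}{1416}\right) - \frac{425867}{4} = \frac{93143414}{177} - \frac{425867}{4} = \frac{297195197}{708}$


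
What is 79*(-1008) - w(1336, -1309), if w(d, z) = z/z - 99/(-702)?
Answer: -6211385/78 ≈ -79633.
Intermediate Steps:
w(d, z) = 89/78 (w(d, z) = 1 - 99*(-1/702) = 1 + 11/78 = 89/78)
79*(-1008) - w(1336, -1309) = 79*(-1008) - 1*89/78 = -79632 - 89/78 = -6211385/78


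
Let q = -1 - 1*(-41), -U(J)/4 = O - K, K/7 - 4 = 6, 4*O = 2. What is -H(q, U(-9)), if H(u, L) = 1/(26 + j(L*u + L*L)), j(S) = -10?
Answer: -1/16 ≈ -0.062500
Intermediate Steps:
O = 1/2 (O = (1/4)*2 = 1/2 ≈ 0.50000)
K = 70 (K = 28 + 7*6 = 28 + 42 = 70)
U(J) = 278 (U(J) = -4*(1/2 - 1*70) = -4*(1/2 - 70) = -4*(-139/2) = 278)
q = 40 (q = -1 + 41 = 40)
H(u, L) = 1/16 (H(u, L) = 1/(26 - 10) = 1/16)
-H(q, U(-9)) = -1*1/16 = -1/16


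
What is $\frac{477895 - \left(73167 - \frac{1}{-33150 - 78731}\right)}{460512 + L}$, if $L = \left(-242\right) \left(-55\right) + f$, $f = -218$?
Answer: $\frac{45281373367}{52987289124} \approx 0.85457$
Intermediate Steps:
$L = 13092$ ($L = \left(-242\right) \left(-55\right) - 218 = 13310 - 218 = 13092$)
$\frac{477895 - \left(73167 - \frac{1}{-33150 - 78731}\right)}{460512 + L} = \frac{477895 - \left(73167 - \frac{1}{-33150 - 78731}\right)}{460512 + 13092} = \frac{477895 - \left(73167 - \frac{1}{-33150 - 78731}\right)}{473604} = \left(477895 - \left(73167 - \frac{1}{-111881}\right)\right) \frac{1}{473604} = \left(477895 - \frac{8185997128}{111881}\right) \frac{1}{473604} = \frac{45281373367}{111881} \cdot \frac{1}{473604} = \frac{45281373367}{52987289124}$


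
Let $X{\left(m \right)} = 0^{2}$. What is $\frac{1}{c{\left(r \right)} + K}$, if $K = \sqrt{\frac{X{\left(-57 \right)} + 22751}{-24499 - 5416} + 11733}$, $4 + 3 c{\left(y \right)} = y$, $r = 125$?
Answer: $- \frac{10859145}{2720743981} + \frac{18 \sqrt{2624816468690}}{2720743981} \approx 0.0067273$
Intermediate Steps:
$c{\left(y \right)} = - \frac{4}{3} + \frac{y}{3}$
$X{\left(m \right)} = 0$
$K = \frac{2 \sqrt{2624816468690}}{29915}$ ($K = \sqrt{\frac{0 + 22751}{-24499 - 5416} + 11733} = \sqrt{\frac{22751}{-29915} + 11733} = \sqrt{22751 \left(- \frac{1}{29915}\right) + 11733} = \sqrt{- \frac{22751}{29915} + 11733} = \sqrt{\frac{350969944}{29915}} = \frac{2 \sqrt{2624816468690}}{29915} \approx 108.32$)
$\frac{1}{c{\left(r \right)} + K} = \frac{1}{\left(- \frac{4}{3} + \frac{1}{3} \cdot 125\right) + \frac{2 \sqrt{2624816468690}}{29915}} = \frac{1}{\left(- \frac{4}{3} + \frac{125}{3}\right) + \frac{2 \sqrt{2624816468690}}{29915}} = \frac{1}{\frac{121}{3} + \frac{2 \sqrt{2624816468690}}{29915}}$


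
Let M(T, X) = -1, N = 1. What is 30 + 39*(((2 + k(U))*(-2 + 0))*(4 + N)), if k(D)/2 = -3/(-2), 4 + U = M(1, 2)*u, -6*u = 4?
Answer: -1920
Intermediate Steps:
u = -⅔ (u = -⅙*4 = -⅔ ≈ -0.66667)
U = -10/3 (U = -4 - 1*(-⅔) = -4 + ⅔ = -10/3 ≈ -3.3333)
k(D) = 3 (k(D) = 2*(-3/(-2)) = 2*(-3*(-½)) = 2*(3/2) = 3)
30 + 39*(((2 + k(U))*(-2 + 0))*(4 + N)) = 30 + 39*(((2 + 3)*(-2 + 0))*(4 + 1)) = 30 + 39*((5*(-2))*5) = 30 + 39*(-10*5) = 30 + 39*(-50) = 30 - 1950 = -1920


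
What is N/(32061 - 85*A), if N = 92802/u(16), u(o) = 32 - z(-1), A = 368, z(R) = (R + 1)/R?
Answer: 46401/12496 ≈ 3.7133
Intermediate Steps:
z(R) = (1 + R)/R
u(o) = 32 (u(o) = 32 - (1 - 1)/(-1) = 32 - (-1)*0 = 32 - 1*0 = 32 + 0 = 32)
N = 46401/16 (N = 92802/32 = 92802*(1/32) = 46401/16 ≈ 2900.1)
N/(32061 - 85*A) = 46401/(16*(32061 - 85*368)) = 46401/(16*(32061 - 1*31280)) = 46401/(16*(32061 - 31280)) = (46401/16)/781 = (46401/16)*(1/781) = 46401/12496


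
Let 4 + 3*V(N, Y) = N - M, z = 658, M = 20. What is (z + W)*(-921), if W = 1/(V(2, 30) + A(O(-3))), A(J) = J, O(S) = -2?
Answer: -16965741/28 ≈ -6.0592e+5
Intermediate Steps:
V(N, Y) = -8 + N/3 (V(N, Y) = -4/3 + (N - 1*20)/3 = -4/3 + (N - 20)/3 = -4/3 + (-20 + N)/3 = -4/3 + (-20/3 + N/3) = -8 + N/3)
W = -3/28 (W = 1/((-8 + (⅓)*2) - 2) = 1/((-8 + ⅔) - 2) = 1/(-22/3 - 2) = 1/(-28/3) = -3/28 ≈ -0.10714)
(z + W)*(-921) = (658 - 3/28)*(-921) = (18421/28)*(-921) = -16965741/28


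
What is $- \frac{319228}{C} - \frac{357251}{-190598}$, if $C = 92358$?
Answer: $- \frac{1989230749}{1257375006} \approx -1.5821$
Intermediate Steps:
$- \frac{319228}{C} - \frac{357251}{-190598} = - \frac{319228}{92358} - \frac{357251}{-190598} = \left(-319228\right) \frac{1}{92358} - - \frac{357251}{190598} = - \frac{22802}{6597} + \frac{357251}{190598} = - \frac{1989230749}{1257375006}$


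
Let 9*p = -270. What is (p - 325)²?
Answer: 126025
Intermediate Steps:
p = -30 (p = (⅑)*(-270) = -30)
(p - 325)² = (-30 - 325)² = (-355)² = 126025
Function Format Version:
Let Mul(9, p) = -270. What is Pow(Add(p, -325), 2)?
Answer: 126025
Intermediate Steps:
p = -30 (p = Mul(Rational(1, 9), -270) = -30)
Pow(Add(p, -325), 2) = Pow(Add(-30, -325), 2) = Pow(-355, 2) = 126025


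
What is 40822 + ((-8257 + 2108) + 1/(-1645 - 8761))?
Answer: 360807237/10406 ≈ 34673.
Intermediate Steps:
40822 + ((-8257 + 2108) + 1/(-1645 - 8761)) = 40822 + (-6149 + 1/(-10406)) = 40822 + (-6149 - 1/10406) = 40822 - 63986495/10406 = 360807237/10406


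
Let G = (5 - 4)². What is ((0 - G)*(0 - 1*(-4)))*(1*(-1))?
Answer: 4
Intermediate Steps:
G = 1 (G = 1² = 1)
((0 - G)*(0 - 1*(-4)))*(1*(-1)) = ((0 - 1*1)*(0 - 1*(-4)))*(1*(-1)) = ((0 - 1)*(0 + 4))*(-1) = -1*4*(-1) = -4*(-1) = 4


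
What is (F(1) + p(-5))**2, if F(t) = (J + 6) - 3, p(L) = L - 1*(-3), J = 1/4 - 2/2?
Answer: 1/16 ≈ 0.062500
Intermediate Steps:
J = -3/4 (J = 1*(1/4) - 2*1/2 = 1/4 - 1 = -3/4 ≈ -0.75000)
p(L) = 3 + L (p(L) = L + 3 = 3 + L)
F(t) = 9/4 (F(t) = (-3/4 + 6) - 3 = 21/4 - 3 = 9/4)
(F(1) + p(-5))**2 = (9/4 + (3 - 5))**2 = (9/4 - 2)**2 = (1/4)**2 = 1/16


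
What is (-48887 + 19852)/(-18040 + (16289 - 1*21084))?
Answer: 5807/4567 ≈ 1.2715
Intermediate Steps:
(-48887 + 19852)/(-18040 + (16289 - 1*21084)) = -29035/(-18040 + (16289 - 21084)) = -29035/(-18040 - 4795) = -29035/(-22835) = -29035*(-1/22835) = 5807/4567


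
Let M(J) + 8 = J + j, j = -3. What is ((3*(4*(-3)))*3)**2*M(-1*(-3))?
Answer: -93312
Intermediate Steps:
M(J) = -11 + J (M(J) = -8 + (J - 3) = -8 + (-3 + J) = -11 + J)
((3*(4*(-3)))*3)**2*M(-1*(-3)) = ((3*(4*(-3)))*3)**2*(-11 - 1*(-3)) = ((3*(-12))*3)**2*(-11 + 3) = (-36*3)**2*(-8) = (-108)**2*(-8) = 11664*(-8) = -93312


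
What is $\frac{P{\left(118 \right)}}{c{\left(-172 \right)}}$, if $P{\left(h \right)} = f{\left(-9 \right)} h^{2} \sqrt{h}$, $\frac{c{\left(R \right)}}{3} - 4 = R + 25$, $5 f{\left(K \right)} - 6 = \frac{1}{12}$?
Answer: $- \frac{254113 \sqrt{118}}{6435} \approx -428.96$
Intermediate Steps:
$f{\left(K \right)} = \frac{73}{60}$ ($f{\left(K \right)} = \frac{6}{5} + \frac{1}{5 \cdot 12} = \frac{6}{5} + \frac{1}{5} \cdot \frac{1}{12} = \frac{6}{5} + \frac{1}{60} = \frac{73}{60}$)
$c{\left(R \right)} = 87 + 3 R$ ($c{\left(R \right)} = 12 + 3 \left(R + 25\right) = 12 + 3 \left(25 + R\right) = 12 + \left(75 + 3 R\right) = 87 + 3 R$)
$P{\left(h \right)} = \frac{73 h^{\frac{5}{2}}}{60}$ ($P{\left(h \right)} = \frac{73 h^{2}}{60} \sqrt{h} = \frac{73 h^{\frac{5}{2}}}{60}$)
$\frac{P{\left(118 \right)}}{c{\left(-172 \right)}} = \frac{\frac{73}{60} \cdot 118^{\frac{5}{2}}}{87 + 3 \left(-172\right)} = \frac{\frac{73}{60} \cdot 13924 \sqrt{118}}{87 - 516} = \frac{\frac{254113}{15} \sqrt{118}}{-429} = \frac{254113 \sqrt{118}}{15} \left(- \frac{1}{429}\right) = - \frac{254113 \sqrt{118}}{6435}$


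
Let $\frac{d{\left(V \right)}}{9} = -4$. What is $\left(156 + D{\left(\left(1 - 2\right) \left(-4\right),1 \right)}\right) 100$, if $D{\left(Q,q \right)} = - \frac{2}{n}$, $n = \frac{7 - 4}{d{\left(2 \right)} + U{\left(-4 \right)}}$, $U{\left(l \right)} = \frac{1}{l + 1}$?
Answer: $\frac{162200}{9} \approx 18022.0$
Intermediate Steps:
$U{\left(l \right)} = \frac{1}{1 + l}$
$d{\left(V \right)} = -36$ ($d{\left(V \right)} = 9 \left(-4\right) = -36$)
$n = - \frac{9}{109}$ ($n = \frac{7 - 4}{-36 + \frac{1}{1 - 4}} = \frac{3}{-36 + \frac{1}{-3}} = \frac{3}{-36 - \frac{1}{3}} = \frac{3}{- \frac{109}{3}} = 3 \left(- \frac{3}{109}\right) = - \frac{9}{109} \approx -0.082569$)
$D{\left(Q,q \right)} = \frac{218}{9}$ ($D{\left(Q,q \right)} = - \frac{2}{- \frac{9}{109}} = \left(-2\right) \left(- \frac{109}{9}\right) = \frac{218}{9}$)
$\left(156 + D{\left(\left(1 - 2\right) \left(-4\right),1 \right)}\right) 100 = \left(156 + \frac{218}{9}\right) 100 = \frac{1622}{9} \cdot 100 = \frac{162200}{9}$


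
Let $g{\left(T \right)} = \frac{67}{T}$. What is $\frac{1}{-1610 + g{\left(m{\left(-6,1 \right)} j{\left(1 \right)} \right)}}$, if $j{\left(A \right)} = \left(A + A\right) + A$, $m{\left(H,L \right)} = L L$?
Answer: $- \frac{3}{4763} \approx -0.00062986$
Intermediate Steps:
$m{\left(H,L \right)} = L^{2}$
$j{\left(A \right)} = 3 A$ ($j{\left(A \right)} = 2 A + A = 3 A$)
$\frac{1}{-1610 + g{\left(m{\left(-6,1 \right)} j{\left(1 \right)} \right)}} = \frac{1}{-1610 + \frac{67}{1^{2} \cdot 3 \cdot 1}} = \frac{1}{-1610 + \frac{67}{1 \cdot 3}} = \frac{1}{-1610 + \frac{67}{3}} = \frac{1}{- \frac{4763}{3}} = - \frac{3}{4763}$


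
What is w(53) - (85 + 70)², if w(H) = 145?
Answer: -23880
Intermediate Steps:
w(53) - (85 + 70)² = 145 - (85 + 70)² = 145 - 1*155² = 145 - 1*24025 = 145 - 24025 = -23880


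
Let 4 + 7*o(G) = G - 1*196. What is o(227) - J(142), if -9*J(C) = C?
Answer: 1237/63 ≈ 19.635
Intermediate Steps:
J(C) = -C/9
o(G) = -200/7 + G/7 (o(G) = -4/7 + (G - 1*196)/7 = -4/7 + (G - 196)/7 = -4/7 + (-196 + G)/7 = -4/7 + (-28 + G/7) = -200/7 + G/7)
o(227) - J(142) = (-200/7 + (⅐)*227) - (-1)*142/9 = (-200/7 + 227/7) - 1*(-142/9) = 27/7 + 142/9 = 1237/63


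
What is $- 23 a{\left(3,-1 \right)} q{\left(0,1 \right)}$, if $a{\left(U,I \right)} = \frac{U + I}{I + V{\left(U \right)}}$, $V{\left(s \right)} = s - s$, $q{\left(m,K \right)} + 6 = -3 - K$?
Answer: $-460$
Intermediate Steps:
$q{\left(m,K \right)} = -9 - K$ ($q{\left(m,K \right)} = -6 - \left(3 + K\right) = -9 - K$)
$V{\left(s \right)} = 0$
$a{\left(U,I \right)} = \frac{I + U}{I}$ ($a{\left(U,I \right)} = \frac{U + I}{I + 0} = \frac{I + U}{I}$)
$- 23 a{\left(3,-1 \right)} q{\left(0,1 \right)} = - 23 \frac{-1 + 3}{-1} \left(-9 - 1\right) = - 23 \left(\left(-1\right) 2\right) \left(-9 - 1\right) = \left(-23\right) \left(-2\right) \left(-10\right) = 46 \left(-10\right) = -460$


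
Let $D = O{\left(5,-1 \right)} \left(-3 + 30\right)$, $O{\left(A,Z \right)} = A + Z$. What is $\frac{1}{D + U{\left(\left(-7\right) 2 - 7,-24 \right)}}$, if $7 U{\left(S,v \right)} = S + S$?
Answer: $\frac{1}{102} \approx 0.0098039$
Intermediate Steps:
$D = 108$ ($D = \left(5 - 1\right) \left(-3 + 30\right) = 4 \cdot 27 = 108$)
$U{\left(S,v \right)} = \frac{2 S}{7}$ ($U{\left(S,v \right)} = \frac{S + S}{7} = \frac{2 S}{7}$)
$\frac{1}{D + U{\left(\left(-7\right) 2 - 7,-24 \right)}} = \frac{1}{108 + \frac{2 \left(\left(-7\right) 2 - 7\right)}{7}} = \frac{1}{108 + \frac{2 \left(-14 - 7\right)}{7}} = \frac{1}{108 + \frac{2}{7} \left(-21\right)} = \frac{1}{108 - 6} = \frac{1}{102}$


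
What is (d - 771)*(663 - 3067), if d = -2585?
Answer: 8067824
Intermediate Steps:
(d - 771)*(663 - 3067) = (-2585 - 771)*(663 - 3067) = -3356*(-2404) = 8067824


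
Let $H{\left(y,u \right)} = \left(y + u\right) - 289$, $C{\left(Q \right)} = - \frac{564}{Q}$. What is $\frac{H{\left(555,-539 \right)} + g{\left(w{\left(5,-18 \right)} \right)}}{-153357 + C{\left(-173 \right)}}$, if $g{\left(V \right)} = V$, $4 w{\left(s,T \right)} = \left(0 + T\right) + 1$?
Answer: $\frac{191857}{106120788} \approx 0.0018079$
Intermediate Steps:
$w{\left(s,T \right)} = \frac{1}{4} + \frac{T}{4}$ ($w{\left(s,T \right)} = \frac{\left(0 + T\right) + 1}{4} = \frac{T + 1}{4} = \frac{1 + T}{4} = \frac{1}{4} + \frac{T}{4}$)
$H{\left(y,u \right)} = -289 + u + y$ ($H{\left(y,u \right)} = \left(u + y\right) - 289 = -289 + u + y$)
$\frac{H{\left(555,-539 \right)} + g{\left(w{\left(5,-18 \right)} \right)}}{-153357 + C{\left(-173 \right)}} = \frac{\left(-289 - 539 + 555\right) + \left(\frac{1}{4} + \frac{1}{4} \left(-18\right)\right)}{-153357 - \frac{564}{-173}} = \frac{-273 + \left(\frac{1}{4} - \frac{9}{2}\right)}{-153357 - - \frac{564}{173}} = \frac{-273 - \frac{17}{4}}{-153357 + \frac{564}{173}} = - \frac{1109}{4 \left(- \frac{26530197}{173}\right)} = \left(- \frac{1109}{4}\right) \left(- \frac{173}{26530197}\right) = \frac{191857}{106120788}$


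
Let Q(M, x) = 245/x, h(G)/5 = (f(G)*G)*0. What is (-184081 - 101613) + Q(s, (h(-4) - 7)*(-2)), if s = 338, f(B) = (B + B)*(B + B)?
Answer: -571353/2 ≈ -2.8568e+5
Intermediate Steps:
f(B) = 4*B**2 (f(B) = (2*B)*(2*B) = 4*B**2)
h(G) = 0 (h(G) = 5*(((4*G**2)*G)*0) = 5*((4*G**3)*0) = 5*0 = 0)
(-184081 - 101613) + Q(s, (h(-4) - 7)*(-2)) = (-184081 - 101613) + 245/(((0 - 7)*(-2))) = -285694 + 245/((-7*(-2))) = -285694 + 245/14 = -285694 + 245*(1/14) = -285694 + 35/2 = -571353/2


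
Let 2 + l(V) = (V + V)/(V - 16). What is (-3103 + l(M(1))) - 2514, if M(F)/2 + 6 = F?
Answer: -73037/13 ≈ -5618.2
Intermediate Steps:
M(F) = -12 + 2*F
l(V) = -2 + 2*V/(-16 + V) (l(V) = -2 + (V + V)/(V - 16) = -2 + (2*V)/(-16 + V) = -2 + 2*V/(-16 + V))
(-3103 + l(M(1))) - 2514 = (-3103 + 32/(-16 + (-12 + 2*1))) - 2514 = (-3103 + 32/(-16 + (-12 + 2))) - 2514 = (-3103 + 32/(-16 - 10)) - 2514 = (-3103 + 32/(-26)) - 2514 = (-3103 + 32*(-1/26)) - 2514 = (-3103 - 16/13) - 2514 = -40355/13 - 2514 = -73037/13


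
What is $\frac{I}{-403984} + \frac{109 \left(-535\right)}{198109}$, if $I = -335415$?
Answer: $\frac{42890403275}{80032866256} \approx 0.53591$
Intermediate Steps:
$\frac{I}{-403984} + \frac{109 \left(-535\right)}{198109} = - \frac{335415}{-403984} + \frac{109 \left(-535\right)}{198109} = \left(-335415\right) \left(- \frac{1}{403984}\right) - \frac{58315}{198109} = \frac{335415}{403984} - \frac{58315}{198109} = \frac{42890403275}{80032866256}$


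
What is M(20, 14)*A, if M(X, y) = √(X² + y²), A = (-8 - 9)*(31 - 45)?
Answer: 476*√149 ≈ 5810.3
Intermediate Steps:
A = 238 (A = -17*(-14) = 238)
M(20, 14)*A = √(20² + 14²)*238 = √(400 + 196)*238 = √596*238 = (2*√149)*238 = 476*√149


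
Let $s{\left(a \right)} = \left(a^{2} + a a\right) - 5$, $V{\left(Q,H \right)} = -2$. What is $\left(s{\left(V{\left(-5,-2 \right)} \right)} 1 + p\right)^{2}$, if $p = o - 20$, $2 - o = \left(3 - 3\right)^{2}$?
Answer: $225$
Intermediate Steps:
$o = 2$ ($o = 2 - \left(3 - 3\right)^{2} = 2 - 0^{2} = 2 - 0 = 2 + 0 = 2$)
$s{\left(a \right)} = -5 + 2 a^{2}$ ($s{\left(a \right)} = \left(a^{2} + a^{2}\right) - 5 = 2 a^{2} - 5 = -5 + 2 a^{2}$)
$p = -18$ ($p = 2 - 20 = -18$)
$\left(s{\left(V{\left(-5,-2 \right)} \right)} 1 + p\right)^{2} = \left(\left(-5 + 2 \left(-2\right)^{2}\right) 1 - 18\right)^{2} = \left(\left(-5 + 2 \cdot 4\right) 1 - 18\right)^{2} = \left(\left(-5 + 8\right) 1 - 18\right)^{2} = \left(3 \cdot 1 - 18\right)^{2} = \left(3 - 18\right)^{2} = \left(-15\right)^{2} = 225$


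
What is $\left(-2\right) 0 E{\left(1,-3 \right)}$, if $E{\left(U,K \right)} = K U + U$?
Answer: $0$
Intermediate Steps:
$E{\left(U,K \right)} = U + K U$
$\left(-2\right) 0 E{\left(1,-3 \right)} = \left(-2\right) 0 \cdot 1 \left(1 - 3\right) = 0 \cdot 1 \left(-2\right) = 0 \left(-2\right) = 0$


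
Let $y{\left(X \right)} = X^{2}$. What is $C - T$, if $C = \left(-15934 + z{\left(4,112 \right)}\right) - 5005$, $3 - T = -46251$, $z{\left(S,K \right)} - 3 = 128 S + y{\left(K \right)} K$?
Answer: $1338250$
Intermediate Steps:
$z{\left(S,K \right)} = 3 + K^{3} + 128 S$ ($z{\left(S,K \right)} = 3 + \left(128 S + K^{2} K\right) = 3 + \left(128 S + K^{3}\right) = 3 + \left(K^{3} + 128 S\right) = 3 + K^{3} + 128 S$)
$T = 46254$ ($T = 3 - -46251 = 3 + 46251 = 46254$)
$C = 1384504$ ($C = \left(-15934 + \left(3 + 112^{3} + 128 \cdot 4\right)\right) - 5005 = \left(-15934 + \left(3 + 1404928 + 512\right)\right) - 5005 = \left(-15934 + 1405443\right) - 5005 = 1389509 - 5005 = 1384504$)
$C - T = 1384504 - 46254 = 1338250$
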